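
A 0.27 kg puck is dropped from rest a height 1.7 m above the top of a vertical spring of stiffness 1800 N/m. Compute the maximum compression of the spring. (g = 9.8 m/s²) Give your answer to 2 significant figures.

Measuring PE from the top of the relaxed spring, at max compression the puck has dropped H + x with zero KE, so:
mg(H + x) = ½kx²
½(1800)x² − (0.27)(9.8)x − (0.27)(9.8)(1.7) = 0
900.0x² − 2.646x − 4.498 = 0
x = [2.646 + √(7.001 + 16194)]/(2 × 900.0) = 0.07218 m

x = 0.072 m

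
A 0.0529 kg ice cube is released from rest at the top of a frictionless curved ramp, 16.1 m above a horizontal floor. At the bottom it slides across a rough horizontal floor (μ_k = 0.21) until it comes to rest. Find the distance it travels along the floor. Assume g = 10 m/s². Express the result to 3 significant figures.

Energy bookkeeping (friction removes W_f = μ_k N d):
At rest all PE has been dissipated by friction: mgh = μ_k m g d
d = h/μ_k = 16.1/0.21 = 76.67 m

d = 76.7 m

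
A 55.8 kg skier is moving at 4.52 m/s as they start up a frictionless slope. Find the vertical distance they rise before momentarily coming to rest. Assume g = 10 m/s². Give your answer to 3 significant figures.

h = 1.02 m

Setting KE at the bottom equal to PE gained: ½mv² = mgh
h = v²/(2g) = 4.52²/(2 × 10) = 1.022 m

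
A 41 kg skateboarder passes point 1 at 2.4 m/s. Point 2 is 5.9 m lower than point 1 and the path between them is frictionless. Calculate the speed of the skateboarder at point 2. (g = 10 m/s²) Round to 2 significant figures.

v = 11 m/s

By conservation of mechanical energy, ½mv₀² + mgh = ½mv²
v² = v₀² + 2gh = (2.4)² + 2(10)(5.9) = 123.76
v = √123.76 = 11.12 m/s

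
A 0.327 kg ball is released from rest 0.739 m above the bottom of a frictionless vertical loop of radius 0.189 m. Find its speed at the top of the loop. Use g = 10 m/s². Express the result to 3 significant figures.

v = 2.69 m/s

Energy conservation: mgh = ½mv_top² + mg(2r)
v_top² = 2g(h − 2r) = 2(10)(0.739 − 0.3780) = 7.220
v_top = 2.687 m/s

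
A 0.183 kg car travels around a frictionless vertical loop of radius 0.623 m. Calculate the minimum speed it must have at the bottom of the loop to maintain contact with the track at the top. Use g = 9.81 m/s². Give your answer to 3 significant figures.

v = 5.53 m/s

At the top: mg = mv_top²/r ⇒ v_top² = gr = 6.112 m²/s²
Energy from bottom to top (height 2r): ½mv_bot² = ½mv_top² + mg(2r)
v_bot² = gr + 4gr = 5gr = 30.56
v_bot = √(5gr) = 5.528 m/s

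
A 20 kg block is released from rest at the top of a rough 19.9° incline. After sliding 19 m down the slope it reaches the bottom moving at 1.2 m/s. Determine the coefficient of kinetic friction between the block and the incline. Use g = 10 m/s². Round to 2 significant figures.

mgh = ½mv² + μ_k (mg cosθ) L, with h = L sinθ
mgL sinθ = 1293.4 J; ½mv² = 14.400 J
W_f = 1293.4 − 14.400 = 1279 J
μ_k = W_f/(mg cosθ · L) = 1279/(188.1 × 19) = 0.3580

μ_k = 0.36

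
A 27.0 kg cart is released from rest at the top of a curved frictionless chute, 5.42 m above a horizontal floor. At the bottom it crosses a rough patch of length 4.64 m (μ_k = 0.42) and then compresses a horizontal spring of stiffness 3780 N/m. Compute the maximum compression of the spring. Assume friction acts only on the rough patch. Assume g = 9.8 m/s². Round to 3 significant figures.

x = 0.697 m

Initial energy: E₁ = mgh = (27.0)(9.8)(5.42) = 1434.1 J
Friction removes W_f = μ_k mg d = (0.42)(27.0)(9.8)(4.64) = 515.7 J
Energy reaching the spring: E = 1434.1 − 515.7 = 918.48 J
At max compression ½kx² = E ⇒ x = √(2E/k) = √(2 × 918.48/3780) = 0.6971 m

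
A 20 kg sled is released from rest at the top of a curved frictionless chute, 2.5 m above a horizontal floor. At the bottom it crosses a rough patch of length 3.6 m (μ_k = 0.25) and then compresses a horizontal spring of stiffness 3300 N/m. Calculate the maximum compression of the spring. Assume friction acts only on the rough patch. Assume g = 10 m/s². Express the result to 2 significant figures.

Initial energy: E₁ = mgh = (20)(10)(2.5) = 500.00 J
Friction removes W_f = μ_k mg d = (0.25)(20)(10)(3.6) = 180.0 J
Energy reaching the spring: E = 500.00 − 180.0 = 320.00 J
At max compression ½kx² = E ⇒ x = √(2E/k) = √(2 × 320.00/3300) = 0.4404 m

x = 0.44 m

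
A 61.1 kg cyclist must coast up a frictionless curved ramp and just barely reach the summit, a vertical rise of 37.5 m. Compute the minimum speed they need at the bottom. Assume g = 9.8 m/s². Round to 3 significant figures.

v = 27.1 m/s

At the top they are momentarily at rest, so all KE converts to PE: ½mv² = mgh
v = √(2gh) = √(2 × 9.8 × 37.5) = 27.11 m/s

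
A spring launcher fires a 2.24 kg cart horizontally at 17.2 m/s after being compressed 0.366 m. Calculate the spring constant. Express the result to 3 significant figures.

k = 4950 N/m

Spring PE at full compression equals KE at release: ½kx² = ½mv²
k = mv²/x² = (2.24)(17.2)²/(0.366)² = 4947 N/m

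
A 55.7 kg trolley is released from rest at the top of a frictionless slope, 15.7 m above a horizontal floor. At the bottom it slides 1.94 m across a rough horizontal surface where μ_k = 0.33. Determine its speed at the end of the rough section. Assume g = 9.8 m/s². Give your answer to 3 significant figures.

Energy at the top = energy at the end + work done against friction:
mgh = ½mv² + μ_k m g d
W_f = μ_k mg d = (0.33)(55.7)(9.8)(1.94) = 349.5 J
½mv² = mgh − W_f = 8570.0 − 349.5 = 8220.5 J
v = √(2 × 8220.5/55.7) = 17.18 m/s

v = 17.2 m/s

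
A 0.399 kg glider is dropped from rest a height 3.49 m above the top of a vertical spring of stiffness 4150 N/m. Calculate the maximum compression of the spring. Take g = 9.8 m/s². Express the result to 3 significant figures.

Let x be the compression. The total drop is H + x, and the glider is instantaneously at rest at max compression, so energy conservation gives:
mg(H + x) = ½kx²
½(4150)x² − (0.399)(9.8)x − (0.399)(9.8)(3.49) = 0
2075x² − 3.910x − 13.65 = 0
x = [3.910 + √(15.29 + 113267)]/(2 × 2075) = 0.08204 m

x = 0.0820 m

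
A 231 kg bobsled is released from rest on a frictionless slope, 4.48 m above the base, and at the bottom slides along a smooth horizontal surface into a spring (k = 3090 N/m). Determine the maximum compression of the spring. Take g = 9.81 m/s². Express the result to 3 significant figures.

x = 2.56 m

Gravitational PE at the top equals spring PE at max compression: mgh = ½kx²
x = √(2mgh/k) = √(2 × 231 × 9.81 × 4.48 / 3090) = 2.563 m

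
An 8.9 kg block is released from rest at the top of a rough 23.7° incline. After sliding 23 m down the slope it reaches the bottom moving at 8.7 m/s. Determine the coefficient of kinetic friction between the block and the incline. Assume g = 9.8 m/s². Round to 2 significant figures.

mgh = ½mv² + μ_k (mg cosθ) L, with h = L sinθ
mgL sinθ = 806.33 J; ½mv² = 336.82 J
W_f = 806.33 − 336.82 = 469.5 J
μ_k = W_f/(mg cosθ · L) = 469.5/(79.86 × 23) = 0.2556

μ_k = 0.26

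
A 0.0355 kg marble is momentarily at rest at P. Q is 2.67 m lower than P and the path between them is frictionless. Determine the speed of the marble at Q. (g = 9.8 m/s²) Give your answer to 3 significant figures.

v = 7.23 m/s

Energy conservation between the two points: mgh = ½mv²
v = √(2gh) = √(2 × 9.8 × 2.67) = √52.332 = 7.234 m/s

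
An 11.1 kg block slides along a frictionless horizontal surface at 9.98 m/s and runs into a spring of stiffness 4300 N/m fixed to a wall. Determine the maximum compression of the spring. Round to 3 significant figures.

All KE is stored as spring PE at maximum compression: ½mv² = ½kx²
x = v√(m/k) = 9.98 × √(11.1/4300) = 0.5071 m

x = 0.507 m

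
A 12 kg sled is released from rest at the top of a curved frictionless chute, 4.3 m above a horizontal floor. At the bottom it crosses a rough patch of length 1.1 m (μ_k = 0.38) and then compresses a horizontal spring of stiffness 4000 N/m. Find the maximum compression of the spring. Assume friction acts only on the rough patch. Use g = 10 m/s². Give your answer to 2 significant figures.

Initial energy: E₁ = mgh = (12)(10)(4.3) = 516.00 J
Friction removes W_f = μ_k mg d = (0.38)(12)(10)(1.1) = 50.16 J
Energy reaching the spring: E = 516.00 − 50.16 = 465.84 J
At max compression ½kx² = E ⇒ x = √(2E/k) = √(2 × 465.84/4000) = 0.4826 m

x = 0.48 m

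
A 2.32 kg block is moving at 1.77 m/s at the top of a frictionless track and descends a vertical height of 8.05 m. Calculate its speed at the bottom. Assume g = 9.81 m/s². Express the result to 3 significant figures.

v = 12.7 m/s

By conservation of mechanical energy, ½mv₀² + mgh = ½mv²
The mass cancels from both sides.
v² = v₀² + 2gh = (1.77)² + 2(9.81)(8.05) = 161.07
v = √161.07 = 12.69 m/s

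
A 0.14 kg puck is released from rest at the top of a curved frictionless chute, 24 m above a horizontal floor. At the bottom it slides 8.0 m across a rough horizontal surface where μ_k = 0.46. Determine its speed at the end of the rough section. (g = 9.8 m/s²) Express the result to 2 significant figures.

Energy bookkeeping (friction removes W_f = μ_k N d):
mgh = ½mv² + μ_k m g d
W_f = μ_k mg d = (0.46)(0.14)(9.8)(8.0) = 5.049 J
½mv² = mgh − W_f = 32.928 − 5.049 = 27.879 J
v = √(2 × 27.879/0.14) = 19.96 m/s

v = 20 m/s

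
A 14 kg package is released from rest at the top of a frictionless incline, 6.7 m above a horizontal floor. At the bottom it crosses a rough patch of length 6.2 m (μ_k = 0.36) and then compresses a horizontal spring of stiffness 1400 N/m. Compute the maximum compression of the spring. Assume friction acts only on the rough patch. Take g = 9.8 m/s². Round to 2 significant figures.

Initial energy: E₁ = mgh = (14)(9.8)(6.7) = 919.24 J
Friction removes W_f = μ_k mg d = (0.36)(14)(9.8)(6.2) = 306.2 J
Energy reaching the spring: E = 919.24 − 306.2 = 613.01 J
At max compression ½kx² = E ⇒ x = √(2E/k) = √(2 × 613.01/1400) = 0.9358 m

x = 0.94 m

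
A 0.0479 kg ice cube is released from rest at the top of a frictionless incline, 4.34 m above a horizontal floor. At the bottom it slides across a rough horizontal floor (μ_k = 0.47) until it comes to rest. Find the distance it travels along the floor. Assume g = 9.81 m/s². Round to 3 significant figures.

d = 9.23 m

Applying the work–energy principle:
At rest all PE has been dissipated by friction: mgh = μ_k m g d
d = h/μ_k = 4.34/0.47 = 9.234 m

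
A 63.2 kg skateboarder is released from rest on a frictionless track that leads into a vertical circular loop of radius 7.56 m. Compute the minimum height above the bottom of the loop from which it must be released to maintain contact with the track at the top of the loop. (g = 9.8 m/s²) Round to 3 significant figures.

At the top, for minimum speed gravity alone supplies the centripetal force: mg = mv_top²/r ⇒ v_top² = gr = 74.09 m²/s²
Energy conservation from release height h to the top (height 2r): mgh = ½mv_top² + mg(2r)
h = v_top²/(2g) + 2r = r/2 + 2r = 5r/2 = 18.90 m

h = 18.9 m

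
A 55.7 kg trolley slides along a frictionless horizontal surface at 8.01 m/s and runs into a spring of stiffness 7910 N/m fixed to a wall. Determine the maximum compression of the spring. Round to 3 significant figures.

x = 0.672 m

Conservation of energy between contact and max compression: ½mv² = ½kx²
x = v√(m/k) = 8.01 × √(55.7/7910) = 0.6722 m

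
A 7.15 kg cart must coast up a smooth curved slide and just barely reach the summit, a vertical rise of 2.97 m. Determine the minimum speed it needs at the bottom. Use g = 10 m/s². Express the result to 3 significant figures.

At the top it is momentarily at rest, so all KE converts to PE: ½mv² = mgh
v = √(2gh) = √(2 × 10 × 2.97) = 7.707 m/s

v = 7.71 m/s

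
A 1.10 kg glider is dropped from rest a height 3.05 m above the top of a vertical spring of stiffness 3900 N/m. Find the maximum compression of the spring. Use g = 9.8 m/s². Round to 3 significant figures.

Measuring PE from the top of the relaxed spring, at max compression the glider has dropped H + x with zero KE, so:
mg(H + x) = ½kx²
½(3900)x² − (1.10)(9.8)x − (1.10)(9.8)(3.05) = 0
1950x² − 10.78x − 32.88 = 0
x = [10.78 + √(116.2 + 256456)]/(2 × 1950) = 0.1326 m

x = 0.133 m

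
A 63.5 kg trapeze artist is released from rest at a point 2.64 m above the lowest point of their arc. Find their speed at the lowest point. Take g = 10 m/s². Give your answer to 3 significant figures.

v = 7.27 m/s

By conservation of mechanical energy, mgh = ½mv²
v = √(2gh) = √(2 × 10 × 2.64) = √52.800 = 7.266 m/s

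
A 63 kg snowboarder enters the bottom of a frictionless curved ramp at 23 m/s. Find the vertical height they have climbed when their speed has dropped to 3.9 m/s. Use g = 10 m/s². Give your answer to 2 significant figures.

Conservation of energy: ½mv₁² = ½mv₂² + mgh
h = (v₁² − v₂²)/(2g) = (23² − 3.9²)/(2 × 10) = 25.69 m

h = 26 m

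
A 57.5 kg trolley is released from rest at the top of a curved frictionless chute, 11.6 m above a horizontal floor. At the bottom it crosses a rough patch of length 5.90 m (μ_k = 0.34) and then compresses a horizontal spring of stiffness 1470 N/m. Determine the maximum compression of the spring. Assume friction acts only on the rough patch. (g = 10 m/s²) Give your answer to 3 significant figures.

x = 2.74 m

Initial energy: E₁ = mgh = (57.5)(10)(11.6) = 6670.0 J
Friction removes W_f = μ_k mg d = (0.34)(57.5)(10)(5.90) = 1153 J
Energy reaching the spring: E = 6670.0 − 1153 = 5516.6 J
At max compression ½kx² = E ⇒ x = √(2E/k) = √(2 × 5516.6/1470) = 2.740 m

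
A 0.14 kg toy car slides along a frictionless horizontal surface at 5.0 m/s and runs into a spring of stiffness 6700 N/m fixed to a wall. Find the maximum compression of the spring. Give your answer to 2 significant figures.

x = 0.023 m

All KE is stored as spring PE at maximum compression: ½mv² = ½kx²
x = v√(m/k) = 5.0 × √(0.14/6700) = 0.02286 m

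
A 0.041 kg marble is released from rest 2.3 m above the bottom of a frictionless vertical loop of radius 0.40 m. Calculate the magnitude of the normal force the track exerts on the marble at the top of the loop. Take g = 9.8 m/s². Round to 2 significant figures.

Energy from release to top (height 2r): mgh = ½mv_top² + mg(2r)
v_top² = 2g(h − 2r) = 2(9.8)(2.3 − 0.8000) = 29.400 m²/s²
At the top, both N and weight point toward the centre: N + mg = mv_top²/r
N = m(v_top²/r − g) = 0.041(29.400/0.40 − 9.8) = 2.612 N

N = 2.6 N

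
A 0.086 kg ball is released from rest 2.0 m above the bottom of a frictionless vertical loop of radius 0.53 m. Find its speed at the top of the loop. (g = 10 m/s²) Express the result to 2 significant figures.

v = 4.3 m/s

Energy conservation: mgh = ½mv_top² + mg(2r)
v_top² = 2g(h − 2r) = 2(10)(2.0 − 1.060) = 18.80
v_top = 4.336 m/s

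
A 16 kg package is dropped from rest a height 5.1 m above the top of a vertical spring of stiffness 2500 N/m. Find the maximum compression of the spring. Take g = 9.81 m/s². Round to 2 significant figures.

Let x be the compression. The total drop is H + x, and the package is instantaneously at rest at max compression, so energy conservation gives:
mg(H + x) = ½kx²
½(2500)x² − (16)(9.81)x − (16)(9.81)(5.1) = 0
1250x² − 157.0x − 800.5 = 0
x = [157.0 + √(24636 + 4.0025e+06)]/(2 × 1250) = 0.8655 m

x = 0.87 m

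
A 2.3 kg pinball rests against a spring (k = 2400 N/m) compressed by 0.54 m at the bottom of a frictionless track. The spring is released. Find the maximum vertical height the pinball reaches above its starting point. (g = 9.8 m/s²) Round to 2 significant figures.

Energy conservation from release to the highest point: ½kx² = mgh
h = kx²/(2mg) = (2400)(0.54)²/(2 × 2.3 × 9.8) = 15.52 m

h = 16 m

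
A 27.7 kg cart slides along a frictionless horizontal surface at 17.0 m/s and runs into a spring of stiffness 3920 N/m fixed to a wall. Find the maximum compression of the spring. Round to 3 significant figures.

x = 1.43 m

All KE is stored as spring PE at maximum compression: ½mv² = ½kx²
x = v√(m/k) = 17.0 × √(27.7/3920) = 1.429 m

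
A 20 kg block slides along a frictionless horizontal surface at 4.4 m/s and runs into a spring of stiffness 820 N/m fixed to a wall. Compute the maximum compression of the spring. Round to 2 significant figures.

All KE is stored as spring PE at maximum compression: ½mv² = ½kx²
x = v√(m/k) = 4.4 × √(20/820) = 0.6872 m

x = 0.69 m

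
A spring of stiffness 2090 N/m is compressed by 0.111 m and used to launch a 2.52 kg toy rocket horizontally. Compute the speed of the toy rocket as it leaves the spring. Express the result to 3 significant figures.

v = 3.20 m/s

The toy rocket leaves the spring when the spring is at natural length, so ½kx² = ½mv²
v = x√(k/m) = 0.111 × √(2090/2.52) = 3.197 m/s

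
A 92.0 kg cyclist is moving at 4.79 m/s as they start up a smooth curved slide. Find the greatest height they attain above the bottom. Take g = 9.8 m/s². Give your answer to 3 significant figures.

Setting KE at the bottom equal to PE gained: ½mv² = mgh
h = v²/(2g) = 4.79²/(2 × 9.8) = 1.171 m

h = 1.17 m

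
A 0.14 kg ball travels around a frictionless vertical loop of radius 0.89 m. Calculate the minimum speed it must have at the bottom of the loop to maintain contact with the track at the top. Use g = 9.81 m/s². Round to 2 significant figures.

At the top: mg = mv_top²/r ⇒ v_top² = gr = 8.731 m²/s²
Energy from bottom to top (height 2r): ½mv_bot² = ½mv_top² + mg(2r)
v_bot² = gr + 4gr = 5gr = 43.65
v_bot = √(5gr) = 6.607 m/s

v = 6.6 m/s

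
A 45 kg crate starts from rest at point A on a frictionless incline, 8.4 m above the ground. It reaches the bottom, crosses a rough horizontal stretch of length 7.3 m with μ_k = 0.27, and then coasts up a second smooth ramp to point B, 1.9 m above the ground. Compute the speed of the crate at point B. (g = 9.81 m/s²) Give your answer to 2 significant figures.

Energy at A: mgh₁ = (45)(9.81)(8.4) = 3708.2 J
Friction loss: W_f = μ_k mg d = 870.1 J
At B: ½mv² + mgh₂ = mgh₁ − W_f
½mv² = 3708.2 − 870.1 − 838.75 = 1999.3 J
v = √(2 × 1999.3/45) = 9.427 m/s

v = 9.4 m/s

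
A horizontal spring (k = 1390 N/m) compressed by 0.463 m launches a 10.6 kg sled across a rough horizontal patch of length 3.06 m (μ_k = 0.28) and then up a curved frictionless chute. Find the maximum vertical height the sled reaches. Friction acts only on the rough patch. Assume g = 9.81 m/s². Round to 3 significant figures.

h = 0.576 m

Spring energy: E₀ = ½kx² = ½(1390)(0.463)² = 148.99 J
Friction: W_f = μ_k mg d = (0.28)(10.6)(9.81)(3.06) = 89.10 J
Energy at base of ramp: E = 148.99 − 89.10 = 59.891 J
At max height all remaining energy is PE: mgh = E ⇒ h = E/(mg) = 59.891/(10.6 × 9.81) = 0.5760 m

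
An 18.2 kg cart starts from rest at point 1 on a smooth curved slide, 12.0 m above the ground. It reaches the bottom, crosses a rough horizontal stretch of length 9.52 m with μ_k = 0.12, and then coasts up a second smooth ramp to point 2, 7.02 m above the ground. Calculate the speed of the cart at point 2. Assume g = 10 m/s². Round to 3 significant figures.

v = 8.76 m/s

Energy at 1: mgh₁ = (18.2)(10)(12.0) = 2184.0 J
Friction loss: W_f = μ_k mg d = 207.9 J
At 2: ½mv² + mgh₂ = mgh₁ − W_f
½mv² = 2184.0 − 207.9 − 1277.6 = 698.44 J
v = √(2 × 698.44/18.2) = 8.761 m/s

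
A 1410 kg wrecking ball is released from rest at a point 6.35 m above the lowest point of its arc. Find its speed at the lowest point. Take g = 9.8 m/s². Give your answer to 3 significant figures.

v = 11.2 m/s

By conservation of mechanical energy, mgh = ½mv²
The mass cancels from both sides.
v = √(2gh) = √(2 × 9.8 × 6.35) = √124.46 = 11.16 m/s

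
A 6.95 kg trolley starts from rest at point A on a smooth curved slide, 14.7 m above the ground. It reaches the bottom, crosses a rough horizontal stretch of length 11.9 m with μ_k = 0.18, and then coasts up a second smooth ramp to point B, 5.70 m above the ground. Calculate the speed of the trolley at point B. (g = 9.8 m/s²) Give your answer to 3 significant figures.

v = 11.6 m/s

Energy at A: mgh₁ = (6.95)(9.8)(14.7) = 1001.2 J
Friction loss: W_f = μ_k mg d = 145.9 J
At B: ½mv² + mgh₂ = mgh₁ − W_f
½mv² = 1001.2 − 145.9 − 388.23 = 467.10 J
v = √(2 × 467.10/6.95) = 11.59 m/s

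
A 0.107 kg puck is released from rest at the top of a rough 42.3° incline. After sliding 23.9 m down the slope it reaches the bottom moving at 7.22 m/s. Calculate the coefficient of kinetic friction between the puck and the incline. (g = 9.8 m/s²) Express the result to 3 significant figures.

The energy dissipated by friction is the PE lost minus the KE gained:
mgL sinθ = 16.867 J; ½mv² = 2.7889 J
W_f = 16.867 − 2.7889 = 14.08 J
μ_k = W_f/(mg cosθ · L) = 14.08/(0.7756 × 23.9) = 0.7595

μ_k = 0.759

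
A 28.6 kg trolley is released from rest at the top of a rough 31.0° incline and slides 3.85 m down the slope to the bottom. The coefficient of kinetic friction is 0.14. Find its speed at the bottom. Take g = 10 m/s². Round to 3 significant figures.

Work–energy: mg(L sinθ) − μ_k(mg cosθ)L = ½mv²
mgh = mgL sinθ = (28.6)(10)(3.85)sin31.0° = 567.11 J
W_f = μ_k mg cosθ · L = (0.14)(28.6)(10)cos31.0°·3.85 = 132.1 J
½mv² = 567.11 − 132.1 = 434.97 J
v = √(2 × 434.97/28.6) = 5.515 m/s

v = 5.52 m/s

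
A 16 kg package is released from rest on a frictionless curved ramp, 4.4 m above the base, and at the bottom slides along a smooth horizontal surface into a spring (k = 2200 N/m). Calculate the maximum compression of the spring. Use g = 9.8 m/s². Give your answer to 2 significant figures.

x = 0.79 m

Gravitational PE at the top equals spring PE at max compression: mgh = ½kx²
x = √(2mgh/k) = √(2 × 16 × 9.8 × 4.4 / 2200) = 0.7920 m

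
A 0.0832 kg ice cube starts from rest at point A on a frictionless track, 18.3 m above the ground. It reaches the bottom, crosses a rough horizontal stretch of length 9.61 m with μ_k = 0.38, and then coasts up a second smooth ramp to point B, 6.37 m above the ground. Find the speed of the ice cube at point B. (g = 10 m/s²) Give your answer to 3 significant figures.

Energy at A: mgh₁ = (0.0832)(10)(18.3) = 15.226 J
Friction loss: W_f = μ_k mg d = 3.038 J
At B: ½mv² + mgh₂ = mgh₁ − W_f
½mv² = 15.226 − 3.038 − 5.2998 = 6.8875 J
v = √(2 × 6.8875/0.0832) = 12.87 m/s

v = 12.9 m/s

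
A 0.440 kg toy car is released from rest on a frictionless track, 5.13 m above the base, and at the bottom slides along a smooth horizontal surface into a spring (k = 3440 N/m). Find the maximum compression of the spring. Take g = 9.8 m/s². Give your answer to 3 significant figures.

Gravitational PE at the top equals spring PE at max compression: mgh = ½kx²
x = √(2mgh/k) = √(2 × 0.440 × 9.8 × 5.13 / 3440) = 0.1134 m

x = 0.113 m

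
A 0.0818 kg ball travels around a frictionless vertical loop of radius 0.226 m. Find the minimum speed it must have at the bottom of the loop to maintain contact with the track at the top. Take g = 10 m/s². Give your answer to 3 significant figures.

At the top: mg = mv_top²/r ⇒ v_top² = gr = 2.260 m²/s²
Energy from bottom to top (height 2r): ½mv_bot² = ½mv_top² + mg(2r)
v_bot² = gr + 4gr = 5gr = 11.30
v_bot = √(5gr) = 3.362 m/s

v = 3.36 m/s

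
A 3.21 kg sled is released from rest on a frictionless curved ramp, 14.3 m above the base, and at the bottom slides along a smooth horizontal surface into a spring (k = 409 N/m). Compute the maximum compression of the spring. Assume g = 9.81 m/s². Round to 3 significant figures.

x = 1.48 m

Energy conservation (no friction) from release to max compression: mgh = ½kx²
x = √(2mgh/k) = √(2 × 3.21 × 9.81 × 14.3 / 409) = 1.484 m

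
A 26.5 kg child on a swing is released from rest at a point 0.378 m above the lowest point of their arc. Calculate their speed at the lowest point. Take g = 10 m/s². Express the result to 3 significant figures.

v = 2.75 m/s

Energy conservation between the two points: mgh = ½mv²
v = √(2gh) = √(2 × 10 × 0.378) = √7.5600 = 2.750 m/s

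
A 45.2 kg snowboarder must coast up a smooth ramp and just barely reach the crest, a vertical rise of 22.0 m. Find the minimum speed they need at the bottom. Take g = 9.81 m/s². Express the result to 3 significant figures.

At the top they are momentarily at rest, so all KE converts to PE: ½mv² = mgh
v = √(2gh) = √(2 × 9.81 × 22.0) = 20.78 m/s

v = 20.8 m/s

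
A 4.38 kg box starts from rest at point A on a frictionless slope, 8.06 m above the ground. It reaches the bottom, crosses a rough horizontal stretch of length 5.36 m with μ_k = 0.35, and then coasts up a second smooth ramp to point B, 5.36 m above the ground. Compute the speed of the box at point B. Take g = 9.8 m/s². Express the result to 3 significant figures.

Energy at A: mgh₁ = (4.38)(9.8)(8.06) = 345.97 J
Friction loss: W_f = μ_k mg d = 80.53 J
At B: ½mv² + mgh₂ = mgh₁ − W_f
½mv² = 345.97 − 80.53 − 230.07 = 35.369 J
v = √(2 × 35.369/4.38) = 4.019 m/s

v = 4.02 m/s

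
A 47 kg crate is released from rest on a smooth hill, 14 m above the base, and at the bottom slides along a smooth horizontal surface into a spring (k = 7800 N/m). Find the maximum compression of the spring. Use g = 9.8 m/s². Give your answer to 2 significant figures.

At max compression the crate is momentarily at rest: mgh = ½kx²
x = √(2mgh/k) = √(2 × 47 × 9.8 × 14 / 7800) = 1.286 m

x = 1.3 m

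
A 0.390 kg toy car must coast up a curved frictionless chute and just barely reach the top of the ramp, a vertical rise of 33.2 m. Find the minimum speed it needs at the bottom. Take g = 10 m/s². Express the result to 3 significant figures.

At the top it is momentarily at rest, so all KE converts to PE: ½mv² = mgh
v = √(2gh) = √(2 × 10 × 33.2) = 25.77 m/s

v = 25.8 m/s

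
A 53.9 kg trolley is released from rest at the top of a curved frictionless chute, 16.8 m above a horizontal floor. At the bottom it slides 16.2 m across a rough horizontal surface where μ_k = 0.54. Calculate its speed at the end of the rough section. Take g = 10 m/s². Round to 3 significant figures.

Energy bookkeeping (friction removes W_f = μ_k N d):
mgh = ½mv² + μ_k m g d
W_f = μ_k mg d = (0.54)(53.9)(10)(16.2) = 4715 J
½mv² = mgh − W_f = 9055.2 − 4715 = 4340.0 J
v = √(2 × 4340.0/53.9) = 12.69 m/s

v = 12.7 m/s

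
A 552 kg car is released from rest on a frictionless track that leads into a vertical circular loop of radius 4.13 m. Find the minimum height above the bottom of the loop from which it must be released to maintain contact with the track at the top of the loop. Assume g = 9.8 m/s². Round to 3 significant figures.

h = 10.3 m

At the top, for minimum speed gravity alone supplies the centripetal force: mg = mv_top²/r ⇒ v_top² = gr = 40.47 m²/s²
Energy conservation from release height h to the top (height 2r): mgh = ½mv_top² + mg(2r)
h = v_top²/(2g) + 2r = r/2 + 2r = 5r/2 = 10.32 m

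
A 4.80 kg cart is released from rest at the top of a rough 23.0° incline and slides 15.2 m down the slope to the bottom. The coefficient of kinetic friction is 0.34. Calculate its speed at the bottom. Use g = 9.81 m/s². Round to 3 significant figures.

Taking the bottom as reference, mgh = ½mv² + μ_k N L with h = L sinθ, N = mg cosθ:
mgh = mgL sinθ = (4.80)(9.81)(15.2)sin23.0° = 279.66 J
W_f = μ_k mg cosθ · L = (0.34)(4.80)(9.81)cos23.0°·15.2 = 224.0 J
½mv² = 279.66 − 224.0 = 55.655 J
v = √(2 × 55.655/4.80) = 4.816 m/s

v = 4.82 m/s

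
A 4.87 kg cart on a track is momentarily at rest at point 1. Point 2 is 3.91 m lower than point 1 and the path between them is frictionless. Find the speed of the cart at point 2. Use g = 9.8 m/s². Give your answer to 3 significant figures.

v = 8.75 m/s

Mechanical energy is conserved (no friction): mgh = ½mv²
v = √(2gh) = √(2 × 9.8 × 3.91) = √76.636 = 8.754 m/s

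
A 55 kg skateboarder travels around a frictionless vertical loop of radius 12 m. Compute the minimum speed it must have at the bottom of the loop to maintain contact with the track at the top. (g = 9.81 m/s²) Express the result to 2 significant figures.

v = 24 m/s

At the top: mg = mv_top²/r ⇒ v_top² = gr = 117.7 m²/s²
Energy from bottom to top (height 2r): ½mv_bot² = ½mv_top² + mg(2r)
v_bot² = gr + 4gr = 5gr = 588.6
v_bot = √(5gr) = 24.26 m/s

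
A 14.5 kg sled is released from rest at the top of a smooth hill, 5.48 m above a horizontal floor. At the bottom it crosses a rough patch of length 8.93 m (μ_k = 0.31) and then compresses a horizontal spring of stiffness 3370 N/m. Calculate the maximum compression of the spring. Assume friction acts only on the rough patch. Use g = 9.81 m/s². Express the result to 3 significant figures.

Initial energy: E₁ = mgh = (14.5)(9.81)(5.48) = 779.50 J
Friction removes W_f = μ_k mg d = (0.31)(14.5)(9.81)(8.93) = 393.8 J
Energy reaching the spring: E = 779.50 − 393.8 = 385.73 J
At max compression ½kx² = E ⇒ x = √(2E/k) = √(2 × 385.73/3370) = 0.4785 m

x = 0.478 m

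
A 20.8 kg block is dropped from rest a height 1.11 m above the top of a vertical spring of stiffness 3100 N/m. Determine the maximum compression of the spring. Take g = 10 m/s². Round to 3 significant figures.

Let x be the compression. The total drop is H + x, and the block is instantaneously at rest at max compression, so energy conservation gives:
mg(H + x) = ½kx²
½(3100)x² − (20.8)(10)x − (20.8)(10)(1.11) = 0
1550x² − 208.0x − 230.9 = 0
x = [208.0 + √(43264 + 1.4315e+06)]/(2 × 1550) = 0.4588 m

x = 0.459 m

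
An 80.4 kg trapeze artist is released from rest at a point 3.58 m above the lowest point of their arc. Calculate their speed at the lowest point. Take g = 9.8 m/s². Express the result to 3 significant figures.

Energy conservation between the two points: mgh = ½mv²
The mass cancels from both sides.
v = √(2gh) = √(2 × 9.8 × 3.58) = √70.168 = 8.377 m/s

v = 8.38 m/s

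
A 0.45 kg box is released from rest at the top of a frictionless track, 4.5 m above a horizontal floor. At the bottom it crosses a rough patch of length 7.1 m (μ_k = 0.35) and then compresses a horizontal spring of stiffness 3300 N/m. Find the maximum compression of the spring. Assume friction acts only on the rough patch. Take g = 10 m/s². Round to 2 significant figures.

Initial energy: E₁ = mgh = (0.45)(10)(4.5) = 20.250 J
Friction removes W_f = μ_k mg d = (0.35)(0.45)(10)(7.1) = 11.18 J
Energy reaching the spring: E = 20.250 − 11.18 = 9.0675 J
At max compression ½kx² = E ⇒ x = √(2E/k) = √(2 × 9.0675/3300) = 0.07413 m

x = 0.074 m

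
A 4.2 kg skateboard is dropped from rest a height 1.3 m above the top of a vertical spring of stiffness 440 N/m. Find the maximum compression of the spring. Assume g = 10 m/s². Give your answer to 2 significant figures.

Take the reference level at the top of the uncompressed spring. At max compression the skateboard has fallen H + x and is momentarily at rest:
mg(H + x) = ½kx²
½(440)x² − (4.2)(10)x − (4.2)(10)(1.3) = 0
220.0x² − 42.00x − 54.60 = 0
x = [42.00 + √(1764 + 48048)]/(2 × 220.0) = 0.6027 m

x = 0.60 m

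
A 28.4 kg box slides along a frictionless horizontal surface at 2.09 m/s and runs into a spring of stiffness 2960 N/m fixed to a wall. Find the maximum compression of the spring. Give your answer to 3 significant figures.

At max compression the box is momentarily at rest: ½mv² = ½kx²
x = v√(m/k) = 2.09 × √(28.4/2960) = 0.2047 m

x = 0.205 m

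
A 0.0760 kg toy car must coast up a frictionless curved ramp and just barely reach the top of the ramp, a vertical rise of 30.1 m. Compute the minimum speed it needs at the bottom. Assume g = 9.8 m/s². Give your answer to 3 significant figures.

At the top it is momentarily at rest, so all KE converts to PE: ½mv² = mgh
v = √(2gh) = √(2 × 9.8 × 30.1) = 24.29 m/s

v = 24.3 m/s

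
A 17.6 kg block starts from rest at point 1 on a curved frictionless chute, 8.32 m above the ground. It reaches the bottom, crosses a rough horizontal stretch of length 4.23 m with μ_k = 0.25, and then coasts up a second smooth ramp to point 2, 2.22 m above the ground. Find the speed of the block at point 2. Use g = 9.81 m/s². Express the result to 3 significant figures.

v = 9.95 m/s

Energy at 1: mgh₁ = (17.6)(9.81)(8.32) = 1436.5 J
Friction loss: W_f = μ_k mg d = 182.6 J
At 2: ½mv² + mgh₂ = mgh₁ − W_f
½mv² = 1436.5 − 182.6 − 383.30 = 870.62 J
v = √(2 × 870.62/17.6) = 9.947 m/s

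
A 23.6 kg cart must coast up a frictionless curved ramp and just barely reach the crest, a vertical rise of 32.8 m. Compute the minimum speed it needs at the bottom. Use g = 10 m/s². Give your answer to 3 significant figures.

At the top it is momentarily at rest, so all KE converts to PE: ½mv² = mgh
v = √(2gh) = √(2 × 10 × 32.8) = 25.61 m/s

v = 25.6 m/s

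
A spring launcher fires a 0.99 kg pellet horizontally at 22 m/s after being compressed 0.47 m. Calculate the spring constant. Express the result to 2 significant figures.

k = 2200 N/m

½kx² = ½mv²
k = mv²/x² = (0.99)(22)²/(0.47)² = 2169 N/m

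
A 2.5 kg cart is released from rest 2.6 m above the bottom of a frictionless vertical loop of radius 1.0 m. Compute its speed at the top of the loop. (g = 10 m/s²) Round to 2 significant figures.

Energy conservation: mgh = ½mv_top² + mg(2r)
v_top² = 2g(h − 2r) = 2(10)(2.6 − 2.000) = 12.00
v_top = 3.464 m/s

v = 3.5 m/s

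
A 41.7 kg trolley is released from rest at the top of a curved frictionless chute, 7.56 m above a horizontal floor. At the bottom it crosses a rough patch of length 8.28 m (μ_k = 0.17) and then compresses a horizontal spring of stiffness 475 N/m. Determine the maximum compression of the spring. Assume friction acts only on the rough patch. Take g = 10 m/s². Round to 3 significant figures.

x = 3.29 m

Initial energy: E₁ = mgh = (41.7)(10)(7.56) = 3152.5 J
Friction removes W_f = μ_k mg d = (0.17)(41.7)(10)(8.28) = 587.0 J
Energy reaching the spring: E = 3152.5 − 587.0 = 2565.6 J
At max compression ½kx² = E ⇒ x = √(2E/k) = √(2 × 2565.6/475) = 3.287 m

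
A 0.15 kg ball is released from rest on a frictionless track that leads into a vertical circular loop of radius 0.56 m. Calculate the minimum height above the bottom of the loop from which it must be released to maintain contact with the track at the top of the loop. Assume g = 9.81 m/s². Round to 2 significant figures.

h = 1.4 m

At the top, for minimum speed gravity alone supplies the centripetal force: mg = mv_top²/r ⇒ v_top² = gr = 5.494 m²/s²
Energy conservation from release height h to the top (height 2r): mgh = ½mv_top² + mg(2r)
h = v_top²/(2g) + 2r = r/2 + 2r = 5r/2 = 1.400 m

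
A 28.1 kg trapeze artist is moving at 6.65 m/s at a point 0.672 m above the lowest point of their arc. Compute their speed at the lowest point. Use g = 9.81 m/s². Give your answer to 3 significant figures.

Energy conservation between the two points: ½mv₀² + mgh = ½mv²
v² = v₀² + 2gh = (6.65)² + 2(9.81)(0.672) = 57.407
v = √57.407 = 7.577 m/s

v = 7.58 m/s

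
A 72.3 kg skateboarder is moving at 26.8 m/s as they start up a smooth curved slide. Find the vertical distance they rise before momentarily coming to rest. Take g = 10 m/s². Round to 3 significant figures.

By energy conservation, ½mv² = mgh
h = v²/(2g) = 26.8²/(2 × 10) = 35.91 m

h = 35.9 m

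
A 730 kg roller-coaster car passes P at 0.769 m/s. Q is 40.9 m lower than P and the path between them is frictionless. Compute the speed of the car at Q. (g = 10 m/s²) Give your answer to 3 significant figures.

v = 28.6 m/s

Equating total energy at the two states: ½mv₀² + mgh = ½mv²
The mass cancels from both sides.
v² = v₀² + 2gh = (0.769)² + 2(10)(40.9) = 818.59
v = √818.59 = 28.61 m/s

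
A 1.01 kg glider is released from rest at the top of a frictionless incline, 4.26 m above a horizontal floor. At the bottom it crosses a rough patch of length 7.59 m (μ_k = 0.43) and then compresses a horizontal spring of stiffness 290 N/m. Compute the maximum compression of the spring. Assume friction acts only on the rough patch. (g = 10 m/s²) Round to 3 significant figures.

x = 0.263 m

Initial energy: E₁ = mgh = (1.01)(10)(4.26) = 43.026 J
Friction removes W_f = μ_k mg d = (0.43)(1.01)(10)(7.59) = 32.96 J
Energy reaching the spring: E = 43.026 − 32.96 = 10.063 J
At max compression ½kx² = E ⇒ x = √(2E/k) = √(2 × 10.063/290) = 0.2634 m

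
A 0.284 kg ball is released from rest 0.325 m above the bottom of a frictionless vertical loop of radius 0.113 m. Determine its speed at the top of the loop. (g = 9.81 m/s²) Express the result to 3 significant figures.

Energy conservation: mgh = ½mv_top² + mg(2r)
v_top² = 2g(h − 2r) = 2(9.81)(0.325 − 0.2260) = 1.942
v_top = 1.394 m/s

v = 1.39 m/s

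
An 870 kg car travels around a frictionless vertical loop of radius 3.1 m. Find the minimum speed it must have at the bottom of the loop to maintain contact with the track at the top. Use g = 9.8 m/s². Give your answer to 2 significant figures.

v = 12 m/s

At the top: mg = mv_top²/r ⇒ v_top² = gr = 30.38 m²/s²
Energy from bottom to top (height 2r): ½mv_bot² = ½mv_top² + mg(2r)
v_bot² = gr + 4gr = 5gr = 151.9
v_bot = √(5gr) = 12.32 m/s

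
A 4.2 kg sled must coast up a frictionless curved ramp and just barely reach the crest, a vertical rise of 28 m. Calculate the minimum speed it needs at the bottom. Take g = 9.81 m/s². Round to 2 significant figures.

v = 23 m/s

At the top it is momentarily at rest, so all KE converts to PE: ½mv² = mgh
v = √(2gh) = √(2 × 9.81 × 28) = 23.44 m/s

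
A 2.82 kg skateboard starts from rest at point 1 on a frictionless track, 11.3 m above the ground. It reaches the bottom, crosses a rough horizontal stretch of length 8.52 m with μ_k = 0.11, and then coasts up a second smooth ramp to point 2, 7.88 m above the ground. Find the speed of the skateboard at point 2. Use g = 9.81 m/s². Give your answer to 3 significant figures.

Energy at 1: mgh₁ = (2.82)(9.81)(11.3) = 312.61 J
Friction loss: W_f = μ_k mg d = 25.93 J
At 2: ½mv² + mgh₂ = mgh₁ − W_f
½mv² = 312.61 − 25.93 − 217.99 = 68.685 J
v = √(2 × 68.685/2.82) = 6.979 m/s

v = 6.98 m/s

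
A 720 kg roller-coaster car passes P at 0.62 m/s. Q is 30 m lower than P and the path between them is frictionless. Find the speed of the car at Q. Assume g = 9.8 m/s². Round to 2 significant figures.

v = 24 m/s

By conservation of mechanical energy, ½mv₀² + mgh = ½mv²
v² = v₀² + 2gh = (0.62)² + 2(9.8)(30) = 588.38
v = √588.38 = 24.26 m/s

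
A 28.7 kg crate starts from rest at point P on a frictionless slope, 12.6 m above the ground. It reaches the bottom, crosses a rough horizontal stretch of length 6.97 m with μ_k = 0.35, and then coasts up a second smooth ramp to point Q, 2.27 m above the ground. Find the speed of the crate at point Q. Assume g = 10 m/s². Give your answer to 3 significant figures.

v = 12.6 m/s

Energy at P: mgh₁ = (28.7)(10)(12.6) = 3616.2 J
Friction loss: W_f = μ_k mg d = 700.1 J
At Q: ½mv² + mgh₂ = mgh₁ − W_f
½mv² = 3616.2 − 700.1 − 651.49 = 2264.6 J
v = √(2 × 2264.6/28.7) = 12.56 m/s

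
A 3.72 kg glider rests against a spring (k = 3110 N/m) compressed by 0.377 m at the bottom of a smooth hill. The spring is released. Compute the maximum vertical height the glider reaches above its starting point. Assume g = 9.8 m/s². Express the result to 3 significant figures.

h = 6.06 m

Energy conservation from release to the highest point: ½kx² = mgh
h = kx²/(2mg) = (3110)(0.377)²/(2 × 3.72 × 9.8) = 6.062 m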